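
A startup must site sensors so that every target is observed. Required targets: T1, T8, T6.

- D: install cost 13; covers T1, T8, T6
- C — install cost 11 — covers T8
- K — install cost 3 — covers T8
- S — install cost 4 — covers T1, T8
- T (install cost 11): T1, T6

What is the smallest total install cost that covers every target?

The greedy cost-per-new-target heuristic would pick S and T for 15, but a cheaper cover exists.
D alone covers T1, T8, T6 — every target.
Total install cost: 13.
No cover costs less than 13.

13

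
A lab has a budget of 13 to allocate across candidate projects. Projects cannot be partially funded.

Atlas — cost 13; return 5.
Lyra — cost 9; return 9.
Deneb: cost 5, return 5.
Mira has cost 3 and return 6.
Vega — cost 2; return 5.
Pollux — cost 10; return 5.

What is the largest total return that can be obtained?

16

Treat it as a binary knapsack problem.
Deneb + Mira + Vega: cost 5 + 3 + 2 = 10 ≤ 13, return 5 + 6 + 5 = 16.
Lyra + Mira: cost 9 + 3 = 12 ≤ 13, return 9 + 6 = 15.
Best is Deneb, Mira, and Vega with total return 16.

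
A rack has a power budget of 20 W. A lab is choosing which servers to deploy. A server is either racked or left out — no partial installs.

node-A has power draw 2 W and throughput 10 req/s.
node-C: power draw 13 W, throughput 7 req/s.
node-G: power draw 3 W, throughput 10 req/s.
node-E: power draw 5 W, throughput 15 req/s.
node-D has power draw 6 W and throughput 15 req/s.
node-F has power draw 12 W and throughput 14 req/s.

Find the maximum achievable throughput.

Take node-A, node-G, node-E, and node-D: power draw 2 + 3 + 5 + 6 = 16 ≤ 20, throughput 10 + 10 + 15 + 15 = 50.
No other feasible combination does better.

50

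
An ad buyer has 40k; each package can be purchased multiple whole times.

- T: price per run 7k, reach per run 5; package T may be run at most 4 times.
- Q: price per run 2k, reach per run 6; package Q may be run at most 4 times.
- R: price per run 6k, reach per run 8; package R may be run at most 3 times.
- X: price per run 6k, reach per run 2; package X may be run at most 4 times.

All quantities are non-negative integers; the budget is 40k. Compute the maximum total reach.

Q has the best ratio (6/2); taking only Q gives at most 4×6 = 24 (stopped by the supply cap of 4).
Mixing does better — 2×T, 4×Q, and 3×R: price 40 ≤ 40, reach 2·5 + 4·6 + 3·8 = 58.

58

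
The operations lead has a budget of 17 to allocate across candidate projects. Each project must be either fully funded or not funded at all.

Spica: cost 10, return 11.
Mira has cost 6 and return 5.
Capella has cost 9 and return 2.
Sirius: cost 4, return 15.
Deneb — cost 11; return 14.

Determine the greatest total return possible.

29

Allowing fractional choices, the relaxed optimum would be about 31.2, but projects are indivisible.
Spica + Sirius: cost 10 + 4 = 14 ≤ 17, return 11 + 15 = 26.
Sirius + Deneb: cost 4 + 11 = 15 ≤ 17, return 15 + 14 = 29.
Best is Sirius and Deneb with total return 29.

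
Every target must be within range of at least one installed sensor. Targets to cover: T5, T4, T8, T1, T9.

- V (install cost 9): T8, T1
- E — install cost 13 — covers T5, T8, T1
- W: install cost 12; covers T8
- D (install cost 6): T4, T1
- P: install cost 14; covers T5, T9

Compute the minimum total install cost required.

The greedy cost-per-new-target heuristic would pick D, E, and P for 33, but a cheaper cover exists.
Choose V, D, and P: together they cover T5, T4, T8, T1, T9 — every target.
Total install cost: 9 + 6 + 14 = 29.
No cover costs less than 29.

29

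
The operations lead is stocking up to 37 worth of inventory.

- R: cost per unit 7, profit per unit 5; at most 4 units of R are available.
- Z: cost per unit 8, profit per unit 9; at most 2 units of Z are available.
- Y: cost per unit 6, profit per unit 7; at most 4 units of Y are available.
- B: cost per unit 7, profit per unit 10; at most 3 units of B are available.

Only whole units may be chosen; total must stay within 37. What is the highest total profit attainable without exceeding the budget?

48

B has the best ratio (10/7); taking only B gives at most 3×10 = 30 (stopped by the supply cap of 3).
Mixing does better — 2×Z and 3×B: cost 37 ≤ 37, profit 2·9 + 3·10 = 48.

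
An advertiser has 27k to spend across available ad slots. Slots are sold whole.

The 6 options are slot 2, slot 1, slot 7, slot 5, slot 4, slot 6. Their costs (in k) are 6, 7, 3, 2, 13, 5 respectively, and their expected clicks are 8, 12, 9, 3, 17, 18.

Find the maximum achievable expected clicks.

52

Allowing fractional choices, the relaxed optimum would be about 55.2, but ad slots are indivisible.
slot 2 + slot 1 + slot 7 + slot 5 + slot 6: cost 6 + 7 + 3 + 2 + 5 = 23 ≤ 27, expected clicks 8 + 12 + 9 + 3 + 18 = 50.
slot 2 + slot 7 + slot 4 + slot 6: cost 6 + 3 + 13 + 5 = 27 ≤ 27, expected clicks 8 + 9 + 17 + 18 = 52.
slot 1 + slot 5 + slot 4 + slot 6: cost 7 + 2 + 13 + 5 = 27 ≤ 27, expected clicks 12 + 3 + 17 + 18 = 50.
Best is slot 2, slot 7, slot 4, and slot 6 with total expected clicks 52.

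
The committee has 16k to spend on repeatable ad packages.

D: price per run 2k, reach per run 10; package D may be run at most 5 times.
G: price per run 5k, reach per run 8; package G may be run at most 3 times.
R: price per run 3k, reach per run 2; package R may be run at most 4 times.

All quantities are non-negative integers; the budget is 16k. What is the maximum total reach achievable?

Take 5×D and 1×G: price 15 ≤ 16, reach 5·10 + 1·8 = 58.
D has the best ratio (10/2) and is taken to its limit of 5; remaining capacity is filled optimally with the others.

58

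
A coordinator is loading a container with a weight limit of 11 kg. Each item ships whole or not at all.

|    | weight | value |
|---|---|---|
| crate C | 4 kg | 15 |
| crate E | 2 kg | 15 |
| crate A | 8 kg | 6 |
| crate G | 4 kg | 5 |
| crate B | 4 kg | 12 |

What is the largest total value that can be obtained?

42

Allowing fractional choices, the relaxed optimum would be about 43.2, but items are indivisible.
crate C + crate E + crate G: weight 4 + 2 + 4 = 10 ≤ 11, value 15 + 15 + 5 = 35.
crate C + crate E + crate B: weight 4 + 2 + 4 = 10 ≤ 11, value 15 + 15 + 12 = 42.
Best is crate C, crate E, and crate B with total value 42.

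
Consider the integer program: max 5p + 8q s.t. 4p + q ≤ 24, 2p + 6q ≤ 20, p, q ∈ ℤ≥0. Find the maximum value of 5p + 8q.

(p,q)=(4,2): 4·4+1·2=18≤24, 2·4+6·2=20≤20, objective 36.
(p,q)=(5,1): 4·5+1·1=21≤24, 2·5+6·1=16≤20, objective 33.
Maximum is 36 at (p,q)=(4,2).

36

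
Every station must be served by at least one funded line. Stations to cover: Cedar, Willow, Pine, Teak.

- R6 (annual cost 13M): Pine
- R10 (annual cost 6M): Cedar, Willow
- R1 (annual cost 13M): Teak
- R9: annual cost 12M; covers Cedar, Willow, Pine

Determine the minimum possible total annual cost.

The greedy cost-per-new-station heuristic would pick R10, R9, and R1 for 31, but a cheaper cover exists.
Choose R1 and R9: together they cover Cedar, Willow, Pine, Teak — every station.
Total annual cost: 13 + 12 = 25.
No cover costs less than 25.

25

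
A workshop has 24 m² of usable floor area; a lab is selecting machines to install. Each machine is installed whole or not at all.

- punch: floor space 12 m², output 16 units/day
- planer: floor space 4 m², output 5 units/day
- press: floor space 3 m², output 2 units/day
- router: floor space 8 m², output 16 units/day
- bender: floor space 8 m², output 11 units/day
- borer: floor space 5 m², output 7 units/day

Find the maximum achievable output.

Take punch, planer, and router: floor space 12 + 4 + 8 = 24 ≤ 24, output 16 + 5 + 16 = 37.
No other feasible combination does better.

37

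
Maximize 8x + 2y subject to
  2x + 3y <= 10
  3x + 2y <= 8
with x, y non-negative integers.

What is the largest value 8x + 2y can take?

Relaxing integrality, the LP optimum is 21.33 at (x,y) = (2.67, 0), which is not an integer point.
(x,y)=(2,1) is feasible, giving 18.
(x,y)=(2,0) is feasible, giving 16.
(x,y)=(1,2) is feasible, giving 12.
The best lattice point is (2,1), giving 18.

18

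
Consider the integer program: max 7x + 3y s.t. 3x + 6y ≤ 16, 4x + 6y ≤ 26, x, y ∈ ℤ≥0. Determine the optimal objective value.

35

(x,y)=(5,0) is feasible, giving 35.
(x,y)=(4,0) is feasible, giving 28.
Maximum is 35 at (x,y)=(5,0).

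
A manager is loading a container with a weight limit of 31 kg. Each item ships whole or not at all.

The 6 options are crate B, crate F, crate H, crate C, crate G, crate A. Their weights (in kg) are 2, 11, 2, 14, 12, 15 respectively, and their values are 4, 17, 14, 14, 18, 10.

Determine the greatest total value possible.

Allowing fractional choices, the relaxed optimum would be about 57.0, but items are indivisible.
crate B + crate H + crate C + crate G: weight 2 + 2 + 14 + 12 = 30 ≤ 31, value 4 + 14 + 14 + 18 = 50.
crate B + crate F + crate H + crate G: weight 2 + 11 + 2 + 12 = 27 ≤ 31, value 4 + 17 + 14 + 18 = 53.
crate F + crate H + crate G: weight 11 + 2 + 12 = 25 ≤ 31, value 17 + 14 + 18 = 49.
Best is crate B, crate F, crate H, and crate G with total value 53.

53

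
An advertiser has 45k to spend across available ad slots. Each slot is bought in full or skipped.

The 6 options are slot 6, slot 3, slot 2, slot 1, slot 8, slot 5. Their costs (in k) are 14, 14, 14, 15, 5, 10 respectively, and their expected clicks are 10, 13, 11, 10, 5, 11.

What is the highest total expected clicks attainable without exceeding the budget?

slot 3 + slot 2 + slot 8 + slot 5: cost 14 + 14 + 5 + 10 = 43 ≤ 45, expected clicks 13 + 11 + 5 + 11 = 40.
slot 6 + slot 3 + slot 8 + slot 5: cost 14 + 14 + 5 + 10 = 43 ≤ 45, expected clicks 10 + 13 + 5 + 11 = 39.
Best is slot 3, slot 2, slot 8, and slot 5 with total expected clicks 40.

40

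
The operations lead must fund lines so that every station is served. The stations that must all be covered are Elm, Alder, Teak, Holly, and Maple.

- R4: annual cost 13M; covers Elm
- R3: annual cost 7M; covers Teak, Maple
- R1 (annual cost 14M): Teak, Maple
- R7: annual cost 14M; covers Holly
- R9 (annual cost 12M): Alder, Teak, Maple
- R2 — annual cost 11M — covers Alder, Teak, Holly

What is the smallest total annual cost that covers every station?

31

Choose R4, R3, and R2: together they cover Elm, Alder, Teak, Holly, Maple — every station.
Total annual cost: 13 + 7 + 11 = 31.
No cover costs less than 31.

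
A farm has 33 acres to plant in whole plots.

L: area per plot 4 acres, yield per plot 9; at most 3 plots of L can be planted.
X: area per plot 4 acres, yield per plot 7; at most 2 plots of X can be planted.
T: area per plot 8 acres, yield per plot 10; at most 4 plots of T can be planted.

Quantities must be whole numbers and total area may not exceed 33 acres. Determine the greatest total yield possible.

54

This is a bounded integer knapsack.
L has the best ratio (9/4); taking only L gives at most 3×9 = 27 (stopped by the supply cap of 3).
Mixing does better — 3×L, 1×X, and 2×T: area 32 ≤ 33, yield 3·9 + 1·7 + 2·10 = 54.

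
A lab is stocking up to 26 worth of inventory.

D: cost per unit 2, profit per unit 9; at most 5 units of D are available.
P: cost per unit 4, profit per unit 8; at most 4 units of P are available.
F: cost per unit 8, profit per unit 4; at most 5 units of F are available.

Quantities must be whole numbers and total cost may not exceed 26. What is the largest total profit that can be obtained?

77

5×D and 4×P: cost 26 ≤ 26, profit 5·9 + 4·8 = 77.
5×D and 3×P: cost 22 ≤ 26, profit 5·9 + 3·8 = 69.
Best is 77.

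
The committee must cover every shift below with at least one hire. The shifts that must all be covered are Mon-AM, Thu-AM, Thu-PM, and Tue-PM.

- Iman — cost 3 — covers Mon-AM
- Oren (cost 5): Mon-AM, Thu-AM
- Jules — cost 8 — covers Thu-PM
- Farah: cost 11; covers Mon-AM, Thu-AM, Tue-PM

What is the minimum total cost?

19

Choose Jules and Farah: together they cover Mon-AM, Thu-AM, Thu-PM, Tue-PM — every shift.
Total cost: 8 + 11 = 19.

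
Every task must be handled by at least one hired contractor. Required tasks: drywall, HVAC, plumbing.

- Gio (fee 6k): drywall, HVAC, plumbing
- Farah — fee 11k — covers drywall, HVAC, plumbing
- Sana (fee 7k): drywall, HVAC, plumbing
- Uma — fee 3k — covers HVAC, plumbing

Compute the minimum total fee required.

This is an integer covering problem.
Gio alone covers drywall, HVAC, plumbing — every task.
Total fee: 6.

6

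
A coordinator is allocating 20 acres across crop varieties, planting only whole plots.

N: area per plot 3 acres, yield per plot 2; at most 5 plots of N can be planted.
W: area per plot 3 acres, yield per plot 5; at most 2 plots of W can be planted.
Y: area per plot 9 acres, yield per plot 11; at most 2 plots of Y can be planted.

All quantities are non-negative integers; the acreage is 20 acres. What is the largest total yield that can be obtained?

23

This is a bounded integer knapsack.
1×N, 2×W, and 1×Y: area 18 ≤ 20, yield 1·2 + 2·5 + 1·11 = 23.
2×Y: area 18 ≤ 20, yield 2·11 = 22.
Best is 23.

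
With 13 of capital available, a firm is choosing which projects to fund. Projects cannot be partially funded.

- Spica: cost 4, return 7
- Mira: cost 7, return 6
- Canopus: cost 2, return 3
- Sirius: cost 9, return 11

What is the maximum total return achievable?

Allowing fractional choices, the relaxed optimum would be about 18.6, but projects are indivisible.
Spica + Mira + Canopus: cost 4 + 7 + 2 = 13 ≤ 13, return 7 + 6 + 3 = 16.
Spica + Sirius: cost 4 + 9 = 13 ≤ 13, return 7 + 11 = 18.
Best is Spica and Sirius with total return 18.

18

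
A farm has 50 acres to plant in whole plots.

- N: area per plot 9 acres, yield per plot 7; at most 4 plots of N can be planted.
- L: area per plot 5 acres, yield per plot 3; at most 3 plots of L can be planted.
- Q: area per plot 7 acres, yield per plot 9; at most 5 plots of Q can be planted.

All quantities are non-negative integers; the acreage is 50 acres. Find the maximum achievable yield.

Take 1×N, 1×L, and 5×Q: area 49 ≤ 50, yield 1·7 + 1·3 + 5·9 = 55.
Q has the best ratio (9/7) and is taken to its limit of 5; remaining capacity is filled optimally with the others.

55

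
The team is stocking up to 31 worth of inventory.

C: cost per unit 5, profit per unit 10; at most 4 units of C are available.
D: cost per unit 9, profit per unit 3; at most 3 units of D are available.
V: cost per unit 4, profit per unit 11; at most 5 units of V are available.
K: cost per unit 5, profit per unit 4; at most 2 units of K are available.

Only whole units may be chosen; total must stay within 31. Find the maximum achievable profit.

75

3×C and 4×V: cost 31 ≤ 31, profit 3·10 + 4·11 = 74.
2×C and 5×V: cost 30 ≤ 31, profit 2·10 + 5·11 = 75.
Best is 75.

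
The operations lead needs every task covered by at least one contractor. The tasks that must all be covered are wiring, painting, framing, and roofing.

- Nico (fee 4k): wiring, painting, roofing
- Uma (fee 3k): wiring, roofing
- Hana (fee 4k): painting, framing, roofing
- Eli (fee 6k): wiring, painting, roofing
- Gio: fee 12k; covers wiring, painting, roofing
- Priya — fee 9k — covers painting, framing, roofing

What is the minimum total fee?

7

The greedy cost-per-new-task heuristic would pick Nico and Hana for 8, but a cheaper cover exists.
Choose Uma and Hana: together they cover wiring, painting, framing, roofing — every task.
Total fee: 3 + 4 = 7.
No cover costs less than 7.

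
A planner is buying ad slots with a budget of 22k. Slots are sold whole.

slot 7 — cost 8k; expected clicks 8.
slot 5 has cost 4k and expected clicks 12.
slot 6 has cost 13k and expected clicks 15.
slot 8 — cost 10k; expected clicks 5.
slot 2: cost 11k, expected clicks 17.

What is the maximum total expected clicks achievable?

Allowing fractional choices, the relaxed optimum would be about 37.1, but ad slots are indivisible.
slot 7 + slot 2: cost 8 + 11 = 19 ≤ 22, expected clicks 8 + 17 = 25.
slot 5 + slot 6: cost 4 + 13 = 17 ≤ 22, expected clicks 12 + 15 = 27.
slot 5 + slot 2: cost 4 + 11 = 15 ≤ 22, expected clicks 12 + 17 = 29.
Best is slot 5 and slot 2 with total expected clicks 29.

29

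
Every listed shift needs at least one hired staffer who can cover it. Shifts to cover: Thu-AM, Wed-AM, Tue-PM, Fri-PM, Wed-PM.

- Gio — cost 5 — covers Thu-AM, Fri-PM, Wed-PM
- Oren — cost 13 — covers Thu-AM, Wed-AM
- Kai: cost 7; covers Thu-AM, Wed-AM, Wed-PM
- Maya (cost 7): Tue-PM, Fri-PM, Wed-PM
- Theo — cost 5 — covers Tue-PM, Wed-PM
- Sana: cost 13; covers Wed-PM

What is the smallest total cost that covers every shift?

This is an integer covering problem.
The greedy cost-per-new-shift heuristic would pick Gio, Theo, and Kai for 17, but a cheaper cover exists.
Choose Kai and Maya: together they cover Thu-AM, Wed-AM, Tue-PM, Fri-PM, Wed-PM — every shift.
Total cost: 7 + 7 = 14.
No cover costs less than 14.

14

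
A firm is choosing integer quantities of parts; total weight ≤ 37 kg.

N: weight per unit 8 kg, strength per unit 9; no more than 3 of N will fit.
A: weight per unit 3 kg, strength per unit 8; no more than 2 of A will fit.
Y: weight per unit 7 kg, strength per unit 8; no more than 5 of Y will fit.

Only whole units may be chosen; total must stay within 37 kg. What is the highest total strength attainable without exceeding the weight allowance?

2×N, 2×A, and 2×Y: weight 36 ≤ 37, strength 2·9 + 2·8 + 2·8 = 50.
3×N, 2×A, and 1×Y: weight 37 ≤ 37, strength 3·9 + 2·8 + 1·8 = 51.
Best is 51.

51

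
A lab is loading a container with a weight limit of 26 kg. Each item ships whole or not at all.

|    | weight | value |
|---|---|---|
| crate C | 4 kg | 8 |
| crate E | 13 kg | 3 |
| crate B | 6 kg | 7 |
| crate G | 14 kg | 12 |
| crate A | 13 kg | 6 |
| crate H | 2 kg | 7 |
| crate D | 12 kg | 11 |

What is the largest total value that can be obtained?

Allowing fractional choices, the relaxed optimum would be about 34.7, but items are indivisible.
crate C + crate B + crate A + crate H: weight 4 + 6 + 13 + 2 = 25 ≤ 26, value 8 + 7 + 6 + 7 = 28.
crate C + crate B + crate H + crate D: weight 4 + 6 + 2 + 12 = 24 ≤ 26, value 8 + 7 + 7 + 11 = 33.
crate C + crate B + crate G + crate H: weight 4 + 6 + 14 + 2 = 26 ≤ 26, value 8 + 7 + 12 + 7 = 34.
Best is crate C, crate B, crate G, and crate H with total value 34.

34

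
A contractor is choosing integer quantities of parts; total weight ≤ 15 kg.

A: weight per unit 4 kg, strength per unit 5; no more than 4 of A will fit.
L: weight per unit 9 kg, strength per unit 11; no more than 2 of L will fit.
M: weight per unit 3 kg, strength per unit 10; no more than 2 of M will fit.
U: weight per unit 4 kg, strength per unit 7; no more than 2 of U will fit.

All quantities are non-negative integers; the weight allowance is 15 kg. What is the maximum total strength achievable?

34

M has the best ratio (10/3); taking only M gives at most 2×10 = 20 (stopped by the supply cap of 2).
Mixing does better — 2×M and 2×U: weight 14 ≤ 15, strength 2·10 + 2·7 = 34.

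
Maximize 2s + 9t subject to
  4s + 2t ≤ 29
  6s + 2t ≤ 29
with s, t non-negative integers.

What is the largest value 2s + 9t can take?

(s,t)=(0,14): 4·0+2·14=28≤29, 6·0+2·14=28≤29, objective 126.
(s,t)=(0,13): 4·0+2·13=26≤29, 6·0+2·13=26≤29, objective 117.
Maximum is 126 at (s,t)=(0,14).

126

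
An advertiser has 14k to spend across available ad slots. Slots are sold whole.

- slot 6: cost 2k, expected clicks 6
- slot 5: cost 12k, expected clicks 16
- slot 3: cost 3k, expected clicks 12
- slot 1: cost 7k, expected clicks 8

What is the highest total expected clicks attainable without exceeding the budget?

slot 3 + slot 1: cost 3 + 7 = 10 ≤ 14, expected clicks 12 + 8 = 20.
slot 6 + slot 3 + slot 1: cost 2 + 3 + 7 = 12 ≤ 14, expected clicks 6 + 12 + 8 = 26.
slot 6 + slot 5: cost 2 + 12 = 14 ≤ 14, expected clicks 6 + 16 = 22.
Best is slot 6, slot 3, and slot 1 with total expected clicks 26.

26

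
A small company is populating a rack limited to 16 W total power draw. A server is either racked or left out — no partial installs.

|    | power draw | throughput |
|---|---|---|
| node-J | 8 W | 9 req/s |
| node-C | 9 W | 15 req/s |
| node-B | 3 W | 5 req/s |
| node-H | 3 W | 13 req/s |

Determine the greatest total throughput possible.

33

node-C + node-B + node-H: power draw 9 + 3 + 3 = 15 ≤ 16, throughput 15 + 5 + 13 = 33.
node-C + node-H: power draw 9 + 3 = 12 ≤ 16, throughput 15 + 13 = 28.
node-J + node-B + node-H: power draw 8 + 3 + 3 = 14 ≤ 16, throughput 9 + 5 + 13 = 27.
Best is node-C, node-B, and node-H with total throughput 33.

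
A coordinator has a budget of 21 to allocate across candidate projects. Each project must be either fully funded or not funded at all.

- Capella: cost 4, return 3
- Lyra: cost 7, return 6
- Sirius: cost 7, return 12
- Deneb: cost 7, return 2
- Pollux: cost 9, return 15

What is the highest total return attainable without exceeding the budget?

30

Allowing fractional choices, the relaxed optimum would be about 31.3, but projects are indivisible.
Sirius + Pollux: cost 7 + 9 = 16 ≤ 21, return 12 + 15 = 27.
Capella + Sirius + Pollux: cost 4 + 7 + 9 = 20 ≤ 21, return 3 + 12 + 15 = 30.
Capella + Lyra + Pollux: cost 4 + 7 + 9 = 20 ≤ 21, return 3 + 6 + 15 = 24.
Best is Capella, Sirius, and Pollux with total return 30.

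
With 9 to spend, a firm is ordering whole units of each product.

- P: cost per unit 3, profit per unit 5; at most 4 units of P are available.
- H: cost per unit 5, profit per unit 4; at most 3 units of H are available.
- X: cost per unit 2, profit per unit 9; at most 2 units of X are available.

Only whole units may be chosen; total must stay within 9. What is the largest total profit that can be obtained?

23

X has the best ratio (9/2); taking only X gives at most 2×9 = 18 (stopped by the supply cap of 2).
Mixing does better — 1×P and 2×X: cost 7 ≤ 9, profit 1·5 + 2·9 = 23.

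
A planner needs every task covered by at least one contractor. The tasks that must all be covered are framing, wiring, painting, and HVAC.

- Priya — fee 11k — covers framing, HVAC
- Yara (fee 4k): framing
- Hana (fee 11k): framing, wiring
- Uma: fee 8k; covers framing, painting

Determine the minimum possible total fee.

The greedy cost-per-new-task heuristic would pick Yara, Uma, Priya, and Hana for 34, but a cheaper cover exists.
Choose Priya, Hana, and Uma: together they cover framing, wiring, painting, HVAC — every task.
Total fee: 11 + 11 + 8 = 30.
No cover costs less than 30.

30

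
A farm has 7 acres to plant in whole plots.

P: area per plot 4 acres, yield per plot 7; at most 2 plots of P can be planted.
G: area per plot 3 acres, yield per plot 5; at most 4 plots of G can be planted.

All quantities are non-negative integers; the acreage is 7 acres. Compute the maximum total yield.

1×P and 1×G: area 7 ≤ 7, yield 1·7 + 1·5 = 12.
2×G: area 6 ≤ 7, yield 2·5 = 10.
Best is 12.

12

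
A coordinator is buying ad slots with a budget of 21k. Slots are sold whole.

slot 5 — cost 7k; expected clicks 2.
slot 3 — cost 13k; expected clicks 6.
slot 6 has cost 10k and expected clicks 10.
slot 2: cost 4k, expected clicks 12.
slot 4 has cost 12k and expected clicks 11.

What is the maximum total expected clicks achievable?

slot 6 + slot 2: cost 10 + 4 = 14 ≤ 21, expected clicks 10 + 12 = 22.
slot 5 + slot 6 + slot 2: cost 7 + 10 + 4 = 21 ≤ 21, expected clicks 2 + 10 + 12 = 24.
slot 2 + slot 4: cost 4 + 12 = 16 ≤ 21, expected clicks 12 + 11 = 23.
Best is slot 5, slot 6, and slot 2 with total expected clicks 24.

24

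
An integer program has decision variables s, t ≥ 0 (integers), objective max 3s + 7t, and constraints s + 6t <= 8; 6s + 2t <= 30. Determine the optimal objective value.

(s,t)=(5,0): 1·5+6·0=5≤8, 6·5+2·0=30≤30, objective 15.
(s,t)=(4,0): 1·4+6·0=4≤8, 6·4+2·0=24≤30, objective 12.
(s,t)=(3,0): 1·3+6·0=3≤8, 6·3+2·0=18≤30, objective 9.
Maximum is 15 at (s,t)=(5,0).

15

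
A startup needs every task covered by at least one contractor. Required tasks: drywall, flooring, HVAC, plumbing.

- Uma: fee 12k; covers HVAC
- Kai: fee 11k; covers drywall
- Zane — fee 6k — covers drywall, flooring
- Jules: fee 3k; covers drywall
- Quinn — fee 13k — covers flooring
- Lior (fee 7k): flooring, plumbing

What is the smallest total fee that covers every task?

22

This is an integer covering problem.
Choose Uma, Jules, and Lior: together they cover drywall, flooring, HVAC, plumbing — every task.
Total fee: 12 + 3 + 7 = 22.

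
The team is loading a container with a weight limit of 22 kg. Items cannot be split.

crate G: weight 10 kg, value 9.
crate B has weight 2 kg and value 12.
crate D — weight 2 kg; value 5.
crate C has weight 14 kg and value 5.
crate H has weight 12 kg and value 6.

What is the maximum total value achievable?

26

Take crate G, crate B, and crate D: weight 10 + 2 + 2 = 14 ≤ 22, value 9 + 12 + 5 = 26.
No other feasible combination does better.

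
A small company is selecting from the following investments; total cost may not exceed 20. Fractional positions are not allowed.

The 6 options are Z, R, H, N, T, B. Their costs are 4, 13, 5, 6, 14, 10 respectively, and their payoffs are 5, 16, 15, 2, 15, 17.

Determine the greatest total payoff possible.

Treat it as a binary knapsack problem.
Allowing fractional choices, the relaxed optimum would be about 38.2, but investments are indivisible.
Z + H + B: cost 4 + 5 + 10 = 19 ≤ 20, payoff 5 + 15 + 17 = 37.
H + B: cost 5 + 10 = 15 ≤ 20, payoff 15 + 17 = 32.
Best is Z, H, and B with total payoff 37.

37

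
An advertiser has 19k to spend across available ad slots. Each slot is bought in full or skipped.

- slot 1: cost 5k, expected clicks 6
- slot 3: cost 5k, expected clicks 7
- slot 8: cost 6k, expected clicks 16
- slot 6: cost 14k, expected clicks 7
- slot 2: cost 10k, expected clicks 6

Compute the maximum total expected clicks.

29

slot 1 + slot 3 + slot 8: cost 5 + 5 + 6 = 16 ≤ 19, expected clicks 6 + 7 + 16 = 29.
slot 3 + slot 8: cost 5 + 6 = 11 ≤ 19, expected clicks 7 + 16 = 23.
slot 1 + slot 8: cost 5 + 6 = 11 ≤ 19, expected clicks 6 + 16 = 22.
Best is slot 1, slot 3, and slot 8 with total expected clicks 29.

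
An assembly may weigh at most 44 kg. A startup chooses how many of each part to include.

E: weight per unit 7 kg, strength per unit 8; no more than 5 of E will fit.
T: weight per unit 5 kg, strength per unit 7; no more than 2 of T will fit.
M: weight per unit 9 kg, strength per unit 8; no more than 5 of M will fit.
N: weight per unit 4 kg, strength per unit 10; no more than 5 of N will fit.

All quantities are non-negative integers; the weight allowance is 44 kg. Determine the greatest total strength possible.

80

This is a bounded integer knapsack.
N has the best ratio (10/4); taking only N gives at most 5×10 = 50 (stopped by the supply cap of 5).
Mixing does better — 2×E, 2×T, and 5×N: weight 44 ≤ 44, strength 2·8 + 2·7 + 5·10 = 80.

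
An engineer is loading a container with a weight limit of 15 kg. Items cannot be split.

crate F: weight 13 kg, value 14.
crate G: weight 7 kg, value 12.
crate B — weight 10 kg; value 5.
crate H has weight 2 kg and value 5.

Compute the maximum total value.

19

This is a 0-1 knapsack instance.
Allowing fractional choices, the relaxed optimum would be about 23.5, but items are indivisible.
crate F: weight 13 ≤ 15, value 14.
crate G + crate H: weight 7 + 2 = 9 ≤ 15, value 12 + 5 = 17.
crate F + crate H: weight 13 + 2 = 15 ≤ 15, value 14 + 5 = 19.
Best is crate F and crate H with total value 19.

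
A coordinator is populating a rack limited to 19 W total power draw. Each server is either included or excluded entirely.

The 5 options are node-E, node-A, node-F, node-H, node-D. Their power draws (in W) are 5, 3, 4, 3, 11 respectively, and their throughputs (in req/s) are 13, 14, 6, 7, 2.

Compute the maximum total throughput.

Allowing fractional choices, the relaxed optimum would be about 40.7, but servers are indivisible.
node-E + node-A + node-F: power draw 5 + 3 + 4 = 12 ≤ 19, throughput 13 + 14 + 6 = 33.
node-E + node-A + node-H: power draw 5 + 3 + 3 = 11 ≤ 19, throughput 13 + 14 + 7 = 34.
node-E + node-A + node-F + node-H: power draw 5 + 3 + 4 + 3 = 15 ≤ 19, throughput 13 + 14 + 6 + 7 = 40.
Best is node-E, node-A, node-F, and node-H with total throughput 40.

40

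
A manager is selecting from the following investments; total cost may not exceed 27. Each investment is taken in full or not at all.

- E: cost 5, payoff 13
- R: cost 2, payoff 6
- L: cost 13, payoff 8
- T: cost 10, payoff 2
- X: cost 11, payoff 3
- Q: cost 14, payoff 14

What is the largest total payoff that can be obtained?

Treat it as a binary knapsack problem.
E + R + Q: cost 5 + 2 + 14 = 21 ≤ 27, payoff 13 + 6 + 14 = 33.
E + Q: cost 5 + 14 = 19 ≤ 27, payoff 13 + 14 = 27.
E + R + L: cost 5 + 2 + 13 = 20 ≤ 27, payoff 13 + 6 + 8 = 27.
Best is E, R, and Q with total payoff 33.

33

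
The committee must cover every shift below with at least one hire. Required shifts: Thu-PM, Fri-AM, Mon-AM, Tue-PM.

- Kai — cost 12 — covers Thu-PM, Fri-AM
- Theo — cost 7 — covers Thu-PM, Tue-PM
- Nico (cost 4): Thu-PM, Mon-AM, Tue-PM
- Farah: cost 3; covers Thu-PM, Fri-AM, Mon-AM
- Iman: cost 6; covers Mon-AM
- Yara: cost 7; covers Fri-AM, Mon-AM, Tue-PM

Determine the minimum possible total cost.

Choose Nico and Farah: together they cover Thu-PM, Fri-AM, Mon-AM, Tue-PM — every shift.
Total cost: 4 + 3 = 7.
No cover costs less than 7.

7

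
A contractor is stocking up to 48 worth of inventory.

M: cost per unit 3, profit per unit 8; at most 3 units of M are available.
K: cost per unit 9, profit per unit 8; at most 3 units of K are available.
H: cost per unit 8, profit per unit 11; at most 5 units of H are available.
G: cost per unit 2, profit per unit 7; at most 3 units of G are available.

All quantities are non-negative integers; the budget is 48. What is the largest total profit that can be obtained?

89

Take 3×M, 4×H, and 3×G: cost 47 ≤ 48, profit 3·8 + 4·11 + 3·7 = 89.
G has the best ratio (7/2) and is taken to its limit of 3; remaining capacity is filled optimally with the others.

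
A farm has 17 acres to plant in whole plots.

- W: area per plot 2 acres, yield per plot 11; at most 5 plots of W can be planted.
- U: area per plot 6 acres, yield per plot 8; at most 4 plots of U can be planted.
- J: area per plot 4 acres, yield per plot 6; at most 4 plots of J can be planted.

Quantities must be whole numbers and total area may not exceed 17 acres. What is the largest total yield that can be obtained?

63

This is a bounded integer knapsack.
5×W and 1×J: area 14 ≤ 17, yield 5·11 + 1·6 = 61.
5×W and 1×U: area 16 ≤ 17, yield 5·11 + 1·8 = 63.
Best is 63.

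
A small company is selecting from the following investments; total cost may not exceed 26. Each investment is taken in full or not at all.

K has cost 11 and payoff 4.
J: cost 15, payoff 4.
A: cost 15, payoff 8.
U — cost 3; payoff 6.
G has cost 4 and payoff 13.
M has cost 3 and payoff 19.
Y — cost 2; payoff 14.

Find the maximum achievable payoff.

This is a 0-1 knapsack instance.
Allowing fractional choices, the relaxed optimum would be about 59.5, but investments are indivisible.
U + G + M + Y: cost 3 + 4 + 3 + 2 = 12 ≤ 26, payoff 6 + 13 + 19 + 14 = 52.
K + U + G + M + Y: cost 11 + 3 + 4 + 3 + 2 = 23 ≤ 26, payoff 4 + 6 + 13 + 19 + 14 = 56.
A + G + M + Y: cost 15 + 4 + 3 + 2 = 24 ≤ 26, payoff 8 + 13 + 19 + 14 = 54.
Best is K, U, G, M, and Y with total payoff 56.

56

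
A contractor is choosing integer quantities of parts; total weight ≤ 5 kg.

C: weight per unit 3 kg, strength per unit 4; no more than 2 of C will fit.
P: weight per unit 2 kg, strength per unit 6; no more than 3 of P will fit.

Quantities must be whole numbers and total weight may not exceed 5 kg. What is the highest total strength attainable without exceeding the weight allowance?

P has the best ratio (6/2); taking only P gives at most 2×6 = 12 (stopped by the weight limit).
Optimal: 2×P: weight 4 ≤ 5, strength 2·6 = 12.

12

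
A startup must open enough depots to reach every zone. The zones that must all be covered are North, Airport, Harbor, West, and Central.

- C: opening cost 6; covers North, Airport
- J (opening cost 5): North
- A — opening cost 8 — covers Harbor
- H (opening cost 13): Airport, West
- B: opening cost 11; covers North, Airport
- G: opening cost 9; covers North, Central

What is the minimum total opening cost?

30

The greedy cost-per-new-zone heuristic would pick C, A, G, and H for 36, but a cheaper cover exists.
Choose A, H, and G: together they cover North, Airport, Harbor, West, Central — every zone.
Total opening cost: 8 + 13 + 9 = 30.
No cover costs less than 30.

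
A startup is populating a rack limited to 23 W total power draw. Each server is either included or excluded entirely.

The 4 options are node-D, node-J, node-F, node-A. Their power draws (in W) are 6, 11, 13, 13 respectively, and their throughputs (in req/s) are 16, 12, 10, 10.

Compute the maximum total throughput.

Allowing fractional choices, the relaxed optimum would be about 32.6, but servers are indivisible.
node-D + node-F: power draw 6 + 13 = 19 ≤ 23, throughput 16 + 10 = 26.
node-D + node-J: power draw 6 + 11 = 17 ≤ 23, throughput 16 + 12 = 28.
Best is node-D and node-J with total throughput 28.

28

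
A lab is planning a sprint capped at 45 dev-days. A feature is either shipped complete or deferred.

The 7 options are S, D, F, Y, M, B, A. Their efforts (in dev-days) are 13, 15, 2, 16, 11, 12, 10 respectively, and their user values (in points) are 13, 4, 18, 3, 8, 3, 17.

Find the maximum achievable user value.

This is an integer program with binary decision variables.
Take S, F, M, and A: effort 13 + 2 + 11 + 10 = 36 ≤ 45, user value 13 + 18 + 8 + 17 = 56.
No other feasible combination does better.

56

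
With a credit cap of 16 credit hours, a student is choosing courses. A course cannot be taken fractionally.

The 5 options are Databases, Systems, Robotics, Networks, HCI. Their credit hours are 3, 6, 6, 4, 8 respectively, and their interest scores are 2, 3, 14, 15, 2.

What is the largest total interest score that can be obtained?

32

Databases + Robotics + Networks: credit hours 3 + 6 + 4 = 13 ≤ 16, interest score 2 + 14 + 15 = 31.
Systems + Robotics + Networks: credit hours 6 + 6 + 4 = 16 ≤ 16, interest score 3 + 14 + 15 = 32.
Robotics + Networks: credit hours 6 + 4 = 10 ≤ 16, interest score 14 + 15 = 29.
Best is Systems, Robotics, and Networks with total interest score 32.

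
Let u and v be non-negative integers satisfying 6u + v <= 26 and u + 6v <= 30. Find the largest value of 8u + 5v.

The continuous relaxation peaks at (3.6, 4.4) with value 50.80; rounding to a feasible lattice point costs some objective.
(u,v)=(3,4) is feasible, giving 44.
(u,v)=(3,3) is feasible, giving 39.
(u,v)=(2,4) is feasible, giving 36.
(u,v)=(2,3) is feasible, giving 31.
No feasible integer point exceeds 44.

44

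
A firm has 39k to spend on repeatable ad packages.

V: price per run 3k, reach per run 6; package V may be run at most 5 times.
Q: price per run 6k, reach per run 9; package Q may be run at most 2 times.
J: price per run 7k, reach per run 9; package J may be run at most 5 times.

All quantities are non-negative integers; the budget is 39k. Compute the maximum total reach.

V has the best ratio (6/3); taking only V gives at most 5×6 = 30 (stopped by the supply cap of 5).
Mixing does better — 4×V, 1×Q, and 3×J: price 39 ≤ 39, reach 4·6 + 1·9 + 3·9 = 60.

60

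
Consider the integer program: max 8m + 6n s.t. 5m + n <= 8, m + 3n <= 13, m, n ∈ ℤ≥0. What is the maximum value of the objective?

26

The continuous relaxation peaks at (0.786, 4.07) with value 30.71; rounding to a feasible lattice point costs some objective.
(m,n)=(1,3) is feasible, giving 26.
(m,n)=(0,4) is feasible, giving 24.
The best lattice point is (1,3), giving 26.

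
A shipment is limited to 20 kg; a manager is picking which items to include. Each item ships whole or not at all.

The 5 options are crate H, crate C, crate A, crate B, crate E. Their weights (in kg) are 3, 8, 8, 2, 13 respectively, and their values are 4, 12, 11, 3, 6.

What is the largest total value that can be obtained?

crate C + crate A + crate B: weight 8 + 8 + 2 = 18 ≤ 20, value 12 + 11 + 3 = 26.
crate C + crate A: weight 8 + 8 = 16 ≤ 20, value 12 + 11 = 23.
crate H + crate C + crate A: weight 3 + 8 + 8 = 19 ≤ 20, value 4 + 12 + 11 = 27.
Best is crate H, crate C, and crate A with total value 27.

27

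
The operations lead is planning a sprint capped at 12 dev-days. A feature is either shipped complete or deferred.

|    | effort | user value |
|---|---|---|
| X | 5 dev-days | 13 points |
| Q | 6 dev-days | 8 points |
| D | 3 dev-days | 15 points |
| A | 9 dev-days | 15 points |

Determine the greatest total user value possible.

Take D and A: effort 3 + 9 = 12 ≤ 12, user value 15 + 15 = 30.
No other feasible combination does better.

30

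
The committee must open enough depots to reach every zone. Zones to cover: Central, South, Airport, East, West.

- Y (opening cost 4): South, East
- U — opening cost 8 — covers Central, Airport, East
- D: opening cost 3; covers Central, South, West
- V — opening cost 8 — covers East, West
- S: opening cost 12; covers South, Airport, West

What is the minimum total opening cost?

The greedy cost-per-new-zone heuristic would pick D, Y, and U for 15, but a cheaper cover exists.
Choose U and D: together they cover Central, South, Airport, East, West — every zone.
Total opening cost: 8 + 3 = 11.
No cover costs less than 11.

11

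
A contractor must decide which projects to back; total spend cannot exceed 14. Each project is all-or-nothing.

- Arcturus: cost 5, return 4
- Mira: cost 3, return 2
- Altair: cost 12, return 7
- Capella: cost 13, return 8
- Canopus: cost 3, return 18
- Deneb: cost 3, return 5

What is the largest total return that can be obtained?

29

Mira + Canopus + Deneb: cost 3 + 3 + 3 = 9 ≤ 14, return 2 + 18 + 5 = 25.
Arcturus + Canopus + Deneb: cost 5 + 3 + 3 = 11 ≤ 14, return 4 + 18 + 5 = 27.
Arcturus + Mira + Canopus + Deneb: cost 5 + 3 + 3 + 3 = 14 ≤ 14, return 4 + 2 + 18 + 5 = 29.
Best is Arcturus, Mira, Canopus, and Deneb with total return 29.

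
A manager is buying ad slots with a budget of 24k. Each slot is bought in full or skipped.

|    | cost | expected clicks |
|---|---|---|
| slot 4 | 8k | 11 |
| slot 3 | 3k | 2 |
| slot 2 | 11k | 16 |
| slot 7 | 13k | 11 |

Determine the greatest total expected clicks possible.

Allowing fractional choices, the relaxed optimum would be about 31.2, but ad slots are indivisible.
slot 4 + slot 3 + slot 2: cost 8 + 3 + 11 = 22 ≤ 24, expected clicks 11 + 2 + 16 = 29.
slot 4 + slot 2: cost 8 + 11 = 19 ≤ 24, expected clicks 11 + 16 = 27.
Best is slot 4, slot 3, and slot 2 with total expected clicks 29.

29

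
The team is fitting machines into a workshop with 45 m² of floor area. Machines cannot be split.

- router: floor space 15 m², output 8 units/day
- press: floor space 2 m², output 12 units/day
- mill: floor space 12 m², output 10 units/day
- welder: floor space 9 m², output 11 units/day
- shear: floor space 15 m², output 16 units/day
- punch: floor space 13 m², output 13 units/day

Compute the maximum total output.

52

This is an integer program with binary decision variables.
press + mill + welder + shear: floor space 2 + 12 + 9 + 15 = 38 ≤ 45, output 12 + 10 + 11 + 16 = 49.
press + mill + shear + punch: floor space 2 + 12 + 15 + 13 = 42 ≤ 45, output 12 + 10 + 16 + 13 = 51.
press + welder + shear + punch: floor space 2 + 9 + 15 + 13 = 39 ≤ 45, output 12 + 11 + 16 + 13 = 52.
Best is press, welder, shear, and punch with total output 52.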